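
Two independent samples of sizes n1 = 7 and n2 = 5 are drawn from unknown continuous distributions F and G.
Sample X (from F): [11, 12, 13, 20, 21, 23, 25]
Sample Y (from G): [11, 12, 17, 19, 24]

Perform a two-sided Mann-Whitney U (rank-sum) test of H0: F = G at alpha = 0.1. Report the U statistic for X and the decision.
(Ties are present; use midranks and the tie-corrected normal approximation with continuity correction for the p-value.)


Step 1: Combine and sort all 12 observations; assign midranks.
sorted (value, group): (11,X), (11,Y), (12,X), (12,Y), (13,X), (17,Y), (19,Y), (20,X), (21,X), (23,X), (24,Y), (25,X)
ranks: 11->1.5, 11->1.5, 12->3.5, 12->3.5, 13->5, 17->6, 19->7, 20->8, 21->9, 23->10, 24->11, 25->12
Step 2: Rank sum for X: R1 = 1.5 + 3.5 + 5 + 8 + 9 + 10 + 12 = 49.
Step 3: U_X = R1 - n1(n1+1)/2 = 49 - 7*8/2 = 49 - 28 = 21.
       U_Y = n1*n2 - U_X = 35 - 21 = 14.
Step 4: Ties are present, so use the tie-corrected normal approximation (with continuity correction) for the p-value.
Step 5: p-value = 0.624905; compare to alpha = 0.1. fail to reject H0.

U_X = 21, p = 0.624905, fail to reject H0 at alpha = 0.1.


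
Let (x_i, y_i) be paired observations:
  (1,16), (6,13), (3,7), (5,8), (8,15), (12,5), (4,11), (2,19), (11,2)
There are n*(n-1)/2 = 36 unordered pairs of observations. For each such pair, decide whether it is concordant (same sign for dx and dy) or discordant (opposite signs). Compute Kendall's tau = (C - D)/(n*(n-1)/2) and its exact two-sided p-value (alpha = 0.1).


Step 1: Enumerate the 36 unordered pairs (i,j) with i<j and classify each by sign(x_j-x_i) * sign(y_j-y_i).
  (1,2):dx=+5,dy=-3->D; (1,3):dx=+2,dy=-9->D; (1,4):dx=+4,dy=-8->D; (1,5):dx=+7,dy=-1->D
  (1,6):dx=+11,dy=-11->D; (1,7):dx=+3,dy=-5->D; (1,8):dx=+1,dy=+3->C; (1,9):dx=+10,dy=-14->D
  (2,3):dx=-3,dy=-6->C; (2,4):dx=-1,dy=-5->C; (2,5):dx=+2,dy=+2->C; (2,6):dx=+6,dy=-8->D
  (2,7):dx=-2,dy=-2->C; (2,8):dx=-4,dy=+6->D; (2,9):dx=+5,dy=-11->D; (3,4):dx=+2,dy=+1->C
  (3,5):dx=+5,dy=+8->C; (3,6):dx=+9,dy=-2->D; (3,7):dx=+1,dy=+4->C; (3,8):dx=-1,dy=+12->D
  (3,9):dx=+8,dy=-5->D; (4,5):dx=+3,dy=+7->C; (4,6):dx=+7,dy=-3->D; (4,7):dx=-1,dy=+3->D
  (4,8):dx=-3,dy=+11->D; (4,9):dx=+6,dy=-6->D; (5,6):dx=+4,dy=-10->D; (5,7):dx=-4,dy=-4->C
  (5,8):dx=-6,dy=+4->D; (5,9):dx=+3,dy=-13->D; (6,7):dx=-8,dy=+6->D; (6,8):dx=-10,dy=+14->D
  (6,9):dx=-1,dy=-3->C; (7,8):dx=-2,dy=+8->D; (7,9):dx=+7,dy=-9->D; (8,9):dx=+9,dy=-17->D
Step 2: C = 11, D = 25, total pairs = 36.
Step 3: tau = (C - D)/(n(n-1)/2) = (11 - 25)/36 = -0.388889.
Step 4: Exact two-sided p-value (enumerate n! = 362880 permutations of y under H0): p = 0.180181.
Step 5: alpha = 0.1. fail to reject H0.

tau_b = -0.3889 (C=11, D=25), p = 0.180181, fail to reject H0.


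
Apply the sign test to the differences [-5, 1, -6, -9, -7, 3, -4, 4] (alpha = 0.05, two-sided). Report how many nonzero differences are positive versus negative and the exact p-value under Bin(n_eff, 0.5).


Step 1: Discard zero differences. Original n = 8; n_eff = number of nonzero differences = 8.
Nonzero differences (with sign): -5, +1, -6, -9, -7, +3, -4, +4
Step 2: Count signs: positive = 3, negative = 5.
Step 3: Under H0: P(positive) = 0.5, so the number of positives S ~ Bin(8, 0.5).
Step 4: Two-sided exact p-value = sum of Bin(8,0.5) probabilities at or below the observed probability = 0.726562.
Step 5: alpha = 0.05. fail to reject H0.

n_eff = 8, pos = 3, neg = 5, p = 0.726562, fail to reject H0.


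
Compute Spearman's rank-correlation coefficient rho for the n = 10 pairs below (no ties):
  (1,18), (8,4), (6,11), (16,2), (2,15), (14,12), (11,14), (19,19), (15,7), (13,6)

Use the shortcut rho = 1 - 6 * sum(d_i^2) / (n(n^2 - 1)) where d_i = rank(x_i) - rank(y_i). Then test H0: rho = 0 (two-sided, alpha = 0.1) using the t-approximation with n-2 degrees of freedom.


Step 1: Rank x and y separately (midranks; no ties here).
rank(x): 1->1, 8->4, 6->3, 16->9, 2->2, 14->7, 11->5, 19->10, 15->8, 13->6
rank(y): 18->9, 4->2, 11->5, 2->1, 15->8, 12->6, 14->7, 19->10, 7->4, 6->3
Step 2: d_i = R_x(i) - R_y(i); compute d_i^2.
  (1-9)^2=64, (4-2)^2=4, (3-5)^2=4, (9-1)^2=64, (2-8)^2=36, (7-6)^2=1, (5-7)^2=4, (10-10)^2=0, (8-4)^2=16, (6-3)^2=9
sum(d^2) = 202.
Step 3: rho = 1 - 6*202 / (10*(10^2 - 1)) = 1 - 1212/990 = -0.224242.
Step 4: Under H0, t = rho * sqrt((n-2)/(1-rho^2)) = -0.6508 ~ t(8).
Step 5: Two-sided p-value from the t-distribution with 8 df = 0.533401.
Step 6: alpha = 0.1. fail to reject H0.

rho = -0.2242, p = 0.533401, fail to reject H0 at alpha = 0.1.


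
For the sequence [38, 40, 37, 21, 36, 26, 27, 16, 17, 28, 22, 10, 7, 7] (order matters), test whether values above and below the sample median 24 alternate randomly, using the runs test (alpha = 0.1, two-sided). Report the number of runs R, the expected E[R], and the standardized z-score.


Step 1: Compute median = 24; label A = above, B = below.
Labels in order: AAABAAABBABBBB  (n_A = 7, n_B = 7)
Step 2: Count runs R = 6.
Step 3: Under H0 (random ordering), E[R] = 2*n_A*n_B/(n_A+n_B) + 1 = 2*7*7/14 + 1 = 8.0000.
        Var[R] = 2*n_A*n_B*(2*n_A*n_B - n_A - n_B) / ((n_A+n_B)^2 * (n_A+n_B-1)) = 8232/2548 = 3.2308.
        SD[R] = 1.7974.
Step 4: Continuity-corrected z = (R + 0.5 - E[R]) / SD[R] = (6 + 0.5 - 8.0000) / 1.7974 = -0.8345.
Step 5: Two-sided p-value via normal approximation = 2*(1 - Phi(|z|)) = 0.403986.
Step 6: alpha = 0.1. fail to reject H0.

R = 6, z = -0.8345, p = 0.403986, fail to reject H0.


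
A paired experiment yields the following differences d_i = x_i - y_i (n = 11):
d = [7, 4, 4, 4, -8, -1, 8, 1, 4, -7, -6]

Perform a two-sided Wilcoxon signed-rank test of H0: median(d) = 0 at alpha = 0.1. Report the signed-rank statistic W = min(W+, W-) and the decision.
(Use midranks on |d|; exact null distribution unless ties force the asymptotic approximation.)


Step 1: Drop any zero differences (none here) and take |d_i|.
|d| = [7, 4, 4, 4, 8, 1, 8, 1, 4, 7, 6]
Step 2: Midrank |d_i| (ties get averaged ranks).
ranks: |7|->8.5, |4|->4.5, |4|->4.5, |4|->4.5, |8|->10.5, |1|->1.5, |8|->10.5, |1|->1.5, |4|->4.5, |7|->8.5, |6|->7
Step 3: Attach original signs; sum ranks with positive sign and with negative sign.
W+ = 8.5 + 4.5 + 4.5 + 4.5 + 10.5 + 1.5 + 4.5 = 38.5
W- = 10.5 + 1.5 + 8.5 + 7 = 27.5
(Check: W+ + W- = 66 should equal n(n+1)/2 = 66.)
Step 4: Test statistic W = min(W+, W-) = 27.5.
Step 5: Ties in |d|, so use the tie-corrected normal approximation.
        E[W] = n(n+1)/4 = 11*12/4 = 33.
        Tie groups: |d|=1 (t=2), |d|=4 (t=4), |d|=7 (t=2), |d|=8 (t=2); sum(t^3 - t) = 78.
        Var[W] = n(n+1)(2n+1)/24 - sum(t^3-t)/48 = 3036/24 - 78/48 = 124.875.
        z = (W - E[W]) / sqrt(Var[W]) = (27.5 - 33) / 11.1747 = -0.4922.
        Two-sided p = 2*Phi(z) = 0.622591.
Step 6: alpha = 0.1. fail to reject H0.

W+ = 38.5, W- = 27.5, W = min = 27.5, p = 0.622591, fail to reject H0.


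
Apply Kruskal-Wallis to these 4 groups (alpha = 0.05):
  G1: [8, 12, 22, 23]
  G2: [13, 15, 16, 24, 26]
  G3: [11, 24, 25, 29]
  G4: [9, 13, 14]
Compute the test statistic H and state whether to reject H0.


Step 1: Combine all N = 16 observations and assign midranks.
sorted (value, group, rank): (8,G1,1), (9,G4,2), (11,G3,3), (12,G1,4), (13,G2,5.5), (13,G4,5.5), (14,G4,7), (15,G2,8), (16,G2,9), (22,G1,10), (23,G1,11), (24,G2,12.5), (24,G3,12.5), (25,G3,14), (26,G2,15), (29,G3,16)
Step 2: Sum ranks within each group.
R_1 = 26 (n_1 = 4)
R_2 = 50 (n_2 = 5)
R_3 = 45.5 (n_3 = 4)
R_4 = 14.5 (n_4 = 3)
Step 3: H = 12/(N(N+1)) * sum(R_i^2/n_i) - 3(N+1)
     = 12/(16*17) * (26^2/4 + 50^2/5 + 45.5^2/4 + 14.5^2/3) - 3*17
     = 0.044118 * 1256.65 - 51
     = 4.440257.
Step 4: Ties present; correction factor C = 1 - 12/(16^3 - 16) = 0.997059. Corrected H = 4.440257 / 0.997059 = 4.453355.
Step 5: Under H0, H ~ chi^2(3); p-value = 0.216489.
Step 6: alpha = 0.05. fail to reject H0.

H = 4.4534, df = 3, p = 0.216489, fail to reject H0.


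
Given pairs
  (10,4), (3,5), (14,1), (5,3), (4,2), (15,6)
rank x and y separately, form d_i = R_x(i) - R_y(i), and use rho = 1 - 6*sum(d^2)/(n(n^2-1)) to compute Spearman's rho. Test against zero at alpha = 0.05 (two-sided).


Step 1: Rank x and y separately (midranks; no ties here).
rank(x): 10->4, 3->1, 14->5, 5->3, 4->2, 15->6
rank(y): 4->4, 5->5, 1->1, 3->3, 2->2, 6->6
Step 2: d_i = R_x(i) - R_y(i); compute d_i^2.
  (4-4)^2=0, (1-5)^2=16, (5-1)^2=16, (3-3)^2=0, (2-2)^2=0, (6-6)^2=0
sum(d^2) = 32.
Step 3: rho = 1 - 6*32 / (6*(6^2 - 1)) = 1 - 192/210 = 0.085714.
Step 4: Under H0, t = rho * sqrt((n-2)/(1-rho^2)) = 0.1721 ~ t(4).
Step 5: Two-sided p-value from the t-distribution with 4 df = 0.871743.
Step 6: alpha = 0.05. fail to reject H0.

rho = 0.0857, p = 0.871743, fail to reject H0 at alpha = 0.05.


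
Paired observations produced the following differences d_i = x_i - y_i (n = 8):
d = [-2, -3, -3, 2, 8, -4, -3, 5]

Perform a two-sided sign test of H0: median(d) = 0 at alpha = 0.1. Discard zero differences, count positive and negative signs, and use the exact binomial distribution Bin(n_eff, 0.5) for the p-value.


Step 1: Discard zero differences. Original n = 8; n_eff = number of nonzero differences = 8.
Nonzero differences (with sign): -2, -3, -3, +2, +8, -4, -3, +5
Step 2: Count signs: positive = 3, negative = 5.
Step 3: Under H0: P(positive) = 0.5, so the number of positives S ~ Bin(8, 0.5).
Step 4: Two-sided exact p-value = sum of Bin(8,0.5) probabilities at or below the observed probability = 0.726562.
Step 5: alpha = 0.1. fail to reject H0.

n_eff = 8, pos = 3, neg = 5, p = 0.726562, fail to reject H0.


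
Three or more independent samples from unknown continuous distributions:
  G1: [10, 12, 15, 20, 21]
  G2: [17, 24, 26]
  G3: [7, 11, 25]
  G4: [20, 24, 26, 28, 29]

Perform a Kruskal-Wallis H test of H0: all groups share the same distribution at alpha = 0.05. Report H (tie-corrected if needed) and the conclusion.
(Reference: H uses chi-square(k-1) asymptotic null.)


Step 1: Combine all N = 16 observations and assign midranks.
sorted (value, group, rank): (7,G3,1), (10,G1,2), (11,G3,3), (12,G1,4), (15,G1,5), (17,G2,6), (20,G1,7.5), (20,G4,7.5), (21,G1,9), (24,G2,10.5), (24,G4,10.5), (25,G3,12), (26,G2,13.5), (26,G4,13.5), (28,G4,15), (29,G4,16)
Step 2: Sum ranks within each group.
R_1 = 27.5 (n_1 = 5)
R_2 = 30 (n_2 = 3)
R_3 = 16 (n_3 = 3)
R_4 = 62.5 (n_4 = 5)
Step 3: H = 12/(N(N+1)) * sum(R_i^2/n_i) - 3(N+1)
     = 12/(16*17) * (27.5^2/5 + 30^2/3 + 16^2/3 + 62.5^2/5) - 3*17
     = 0.044118 * 1317.83 - 51
     = 7.139706.
Step 4: Ties present; correction factor C = 1 - 18/(16^3 - 16) = 0.995588. Corrected H = 7.139706 / 0.995588 = 7.171344.
Step 5: Under H0, H ~ chi^2(3); p-value = 0.066632.
Step 6: alpha = 0.05. fail to reject H0.

H = 7.1713, df = 3, p = 0.066632, fail to reject H0.


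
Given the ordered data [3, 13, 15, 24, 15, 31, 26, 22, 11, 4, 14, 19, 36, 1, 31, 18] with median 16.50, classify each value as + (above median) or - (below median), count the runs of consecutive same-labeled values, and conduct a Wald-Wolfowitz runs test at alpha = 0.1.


Step 1: Compute median = 16.50; label A = above, B = below.
Labels in order: BBBABAAABBBAABAA  (n_A = 8, n_B = 8)
Step 2: Count runs R = 8.
Step 3: Under H0 (random ordering), E[R] = 2*n_A*n_B/(n_A+n_B) + 1 = 2*8*8/16 + 1 = 9.0000.
        Var[R] = 2*n_A*n_B*(2*n_A*n_B - n_A - n_B) / ((n_A+n_B)^2 * (n_A+n_B-1)) = 14336/3840 = 3.7333.
        SD[R] = 1.9322.
Step 4: Continuity-corrected z = (R + 0.5 - E[R]) / SD[R] = (8 + 0.5 - 9.0000) / 1.9322 = -0.2588.
Step 5: Two-sided p-value via normal approximation = 2*(1 - Phi(|z|)) = 0.795809.
Step 6: alpha = 0.1. fail to reject H0.

R = 8, z = -0.2588, p = 0.795809, fail to reject H0.


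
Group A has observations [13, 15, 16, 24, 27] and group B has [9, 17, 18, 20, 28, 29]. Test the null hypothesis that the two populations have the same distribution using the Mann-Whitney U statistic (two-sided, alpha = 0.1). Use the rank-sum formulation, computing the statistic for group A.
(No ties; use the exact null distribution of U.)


Step 1: Combine and sort all 11 observations; assign midranks.
sorted (value, group): (9,Y), (13,X), (15,X), (16,X), (17,Y), (18,Y), (20,Y), (24,X), (27,X), (28,Y), (29,Y)
ranks: 9->1, 13->2, 15->3, 16->4, 17->5, 18->6, 20->7, 24->8, 27->9, 28->10, 29->11
Step 2: Rank sum for X: R1 = 2 + 3 + 4 + 8 + 9 = 26.
Step 3: U_X = R1 - n1(n1+1)/2 = 26 - 5*6/2 = 26 - 15 = 11.
       U_Y = n1*n2 - U_X = 30 - 11 = 19.
Step 4: No ties, so the exact null distribution of U (based on enumerating the C(11,5) = 462 equally likely rank assignments) gives the two-sided p-value.
Step 5: p-value = 0.536797; compare to alpha = 0.1. fail to reject H0.

U_X = 11, p = 0.536797, fail to reject H0 at alpha = 0.1.


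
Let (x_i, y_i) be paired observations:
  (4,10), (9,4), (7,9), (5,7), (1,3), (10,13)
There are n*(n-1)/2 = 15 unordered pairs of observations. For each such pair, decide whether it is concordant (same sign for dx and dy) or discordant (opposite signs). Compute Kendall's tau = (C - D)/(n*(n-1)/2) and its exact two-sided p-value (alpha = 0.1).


Step 1: Enumerate the 15 unordered pairs (i,j) with i<j and classify each by sign(x_j-x_i) * sign(y_j-y_i).
  (1,2):dx=+5,dy=-6->D; (1,3):dx=+3,dy=-1->D; (1,4):dx=+1,dy=-3->D; (1,5):dx=-3,dy=-7->C
  (1,6):dx=+6,dy=+3->C; (2,3):dx=-2,dy=+5->D; (2,4):dx=-4,dy=+3->D; (2,5):dx=-8,dy=-1->C
  (2,6):dx=+1,dy=+9->C; (3,4):dx=-2,dy=-2->C; (3,5):dx=-6,dy=-6->C; (3,6):dx=+3,dy=+4->C
  (4,5):dx=-4,dy=-4->C; (4,6):dx=+5,dy=+6->C; (5,6):dx=+9,dy=+10->C
Step 2: C = 10, D = 5, total pairs = 15.
Step 3: tau = (C - D)/(n(n-1)/2) = (10 - 5)/15 = 0.333333.
Step 4: Exact two-sided p-value (enumerate n! = 720 permutations of y under H0): p = 0.469444.
Step 5: alpha = 0.1. fail to reject H0.

tau_b = 0.3333 (C=10, D=5), p = 0.469444, fail to reject H0.


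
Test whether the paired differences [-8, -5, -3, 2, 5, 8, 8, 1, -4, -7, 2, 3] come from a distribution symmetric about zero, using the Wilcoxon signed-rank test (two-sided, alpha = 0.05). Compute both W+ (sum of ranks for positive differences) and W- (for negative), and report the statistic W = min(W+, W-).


Step 1: Drop any zero differences (none here) and take |d_i|.
|d| = [8, 5, 3, 2, 5, 8, 8, 1, 4, 7, 2, 3]
Step 2: Midrank |d_i| (ties get averaged ranks).
ranks: |8|->11, |5|->7.5, |3|->4.5, |2|->2.5, |5|->7.5, |8|->11, |8|->11, |1|->1, |4|->6, |7|->9, |2|->2.5, |3|->4.5
Step 3: Attach original signs; sum ranks with positive sign and with negative sign.
W+ = 2.5 + 7.5 + 11 + 11 + 1 + 2.5 + 4.5 = 40
W- = 11 + 7.5 + 4.5 + 6 + 9 = 38
(Check: W+ + W- = 78 should equal n(n+1)/2 = 78.)
Step 4: Test statistic W = min(W+, W-) = 38.
Step 5: Ties in |d|, so use the tie-corrected normal approximation.
        E[W] = n(n+1)/4 = 12*13/4 = 39.
        Tie groups: |d|=2 (t=2), |d|=3 (t=2), |d|=5 (t=2), |d|=8 (t=3); sum(t^3 - t) = 42.
        Var[W] = n(n+1)(2n+1)/24 - sum(t^3-t)/48 = 3900/24 - 42/48 = 161.625.
        z = (W - E[W]) / sqrt(Var[W]) = (38 - 39) / 12.7132 = -0.0787.
        Two-sided p = 2*Phi(z) = 0.937304.
Step 6: alpha = 0.05. fail to reject H0.

W+ = 40, W- = 38, W = min = 38, p = 0.937304, fail to reject H0.


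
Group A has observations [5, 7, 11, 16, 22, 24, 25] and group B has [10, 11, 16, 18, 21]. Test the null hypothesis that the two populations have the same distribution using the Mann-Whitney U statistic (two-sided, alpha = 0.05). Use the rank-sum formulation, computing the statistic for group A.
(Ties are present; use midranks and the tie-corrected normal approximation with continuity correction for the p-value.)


Step 1: Combine and sort all 12 observations; assign midranks.
sorted (value, group): (5,X), (7,X), (10,Y), (11,X), (11,Y), (16,X), (16,Y), (18,Y), (21,Y), (22,X), (24,X), (25,X)
ranks: 5->1, 7->2, 10->3, 11->4.5, 11->4.5, 16->6.5, 16->6.5, 18->8, 21->9, 22->10, 24->11, 25->12
Step 2: Rank sum for X: R1 = 1 + 2 + 4.5 + 6.5 + 10 + 11 + 12 = 47.
Step 3: U_X = R1 - n1(n1+1)/2 = 47 - 7*8/2 = 47 - 28 = 19.
       U_Y = n1*n2 - U_X = 35 - 19 = 16.
Step 4: Ties are present, so use the tie-corrected normal approximation (with continuity correction) for the p-value.
Step 5: p-value = 0.870542; compare to alpha = 0.05. fail to reject H0.

U_X = 19, p = 0.870542, fail to reject H0 at alpha = 0.05.


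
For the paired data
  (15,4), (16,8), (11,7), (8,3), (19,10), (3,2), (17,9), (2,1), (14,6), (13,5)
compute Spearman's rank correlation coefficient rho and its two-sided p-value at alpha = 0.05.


Step 1: Rank x and y separately (midranks; no ties here).
rank(x): 15->7, 16->8, 11->4, 8->3, 19->10, 3->2, 17->9, 2->1, 14->6, 13->5
rank(y): 4->4, 8->8, 7->7, 3->3, 10->10, 2->2, 9->9, 1->1, 6->6, 5->5
Step 2: d_i = R_x(i) - R_y(i); compute d_i^2.
  (7-4)^2=9, (8-8)^2=0, (4-7)^2=9, (3-3)^2=0, (10-10)^2=0, (2-2)^2=0, (9-9)^2=0, (1-1)^2=0, (6-6)^2=0, (5-5)^2=0
sum(d^2) = 18.
Step 3: rho = 1 - 6*18 / (10*(10^2 - 1)) = 1 - 108/990 = 0.890909.
Step 4: Under H0, t = rho * sqrt((n-2)/(1-rho^2)) = 5.5482 ~ t(8).
Step 5: Two-sided p-value from the t-distribution with 8 df = 0.000542.
Step 6: alpha = 0.05. reject H0.

rho = 0.8909, p = 0.000542, reject H0 at alpha = 0.05.


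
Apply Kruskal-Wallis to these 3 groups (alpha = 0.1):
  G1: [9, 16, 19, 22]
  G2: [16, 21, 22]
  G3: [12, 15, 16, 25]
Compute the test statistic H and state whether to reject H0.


Step 1: Combine all N = 11 observations and assign midranks.
sorted (value, group, rank): (9,G1,1), (12,G3,2), (15,G3,3), (16,G1,5), (16,G2,5), (16,G3,5), (19,G1,7), (21,G2,8), (22,G1,9.5), (22,G2,9.5), (25,G3,11)
Step 2: Sum ranks within each group.
R_1 = 22.5 (n_1 = 4)
R_2 = 22.5 (n_2 = 3)
R_3 = 21 (n_3 = 4)
Step 3: H = 12/(N(N+1)) * sum(R_i^2/n_i) - 3(N+1)
     = 12/(11*12) * (22.5^2/4 + 22.5^2/3 + 21^2/4) - 3*12
     = 0.090909 * 405.562 - 36
     = 0.869318.
Step 4: Ties present; correction factor C = 1 - 30/(11^3 - 11) = 0.977273. Corrected H = 0.869318 / 0.977273 = 0.889535.
Step 5: Under H0, H ~ chi^2(2); p-value = 0.640973.
Step 6: alpha = 0.1. fail to reject H0.

H = 0.8895, df = 2, p = 0.640973, fail to reject H0.


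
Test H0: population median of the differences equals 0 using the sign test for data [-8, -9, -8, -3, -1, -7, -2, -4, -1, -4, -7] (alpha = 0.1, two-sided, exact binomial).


Step 1: Discard zero differences. Original n = 11; n_eff = number of nonzero differences = 11.
Nonzero differences (with sign): -8, -9, -8, -3, -1, -7, -2, -4, -1, -4, -7
Step 2: Count signs: positive = 0, negative = 11.
Step 3: Under H0: P(positive) = 0.5, so the number of positives S ~ Bin(11, 0.5).
Step 4: Two-sided exact p-value = sum of Bin(11,0.5) probabilities at or below the observed probability = 0.000977.
Step 5: alpha = 0.1. reject H0.

n_eff = 11, pos = 0, neg = 11, p = 0.000977, reject H0.


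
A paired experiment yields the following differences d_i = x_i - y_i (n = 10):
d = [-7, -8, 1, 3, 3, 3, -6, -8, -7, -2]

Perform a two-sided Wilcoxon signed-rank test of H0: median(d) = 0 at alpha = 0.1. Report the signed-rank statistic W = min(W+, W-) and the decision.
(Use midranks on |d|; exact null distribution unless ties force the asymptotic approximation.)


Step 1: Drop any zero differences (none here) and take |d_i|.
|d| = [7, 8, 1, 3, 3, 3, 6, 8, 7, 2]
Step 2: Midrank |d_i| (ties get averaged ranks).
ranks: |7|->7.5, |8|->9.5, |1|->1, |3|->4, |3|->4, |3|->4, |6|->6, |8|->9.5, |7|->7.5, |2|->2
Step 3: Attach original signs; sum ranks with positive sign and with negative sign.
W+ = 1 + 4 + 4 + 4 = 13
W- = 7.5 + 9.5 + 6 + 9.5 + 7.5 + 2 = 42
(Check: W+ + W- = 55 should equal n(n+1)/2 = 55.)
Step 4: Test statistic W = min(W+, W-) = 13.
Step 5: Ties in |d|, so use the tie-corrected normal approximation.
        E[W] = n(n+1)/4 = 10*11/4 = 27.5.
        Tie groups: |d|=3 (t=3), |d|=7 (t=2), |d|=8 (t=2); sum(t^3 - t) = 36.
        Var[W] = n(n+1)(2n+1)/24 - sum(t^3-t)/48 = 2310/24 - 36/48 = 95.5.
        z = (W - E[W]) / sqrt(Var[W]) = (13 - 27.5) / 9.7724 = -1.4838.
        Two-sided p = 2*Phi(z) = 0.137870.
Step 6: alpha = 0.1. fail to reject H0.

W+ = 13, W- = 42, W = min = 13, p = 0.137870, fail to reject H0.


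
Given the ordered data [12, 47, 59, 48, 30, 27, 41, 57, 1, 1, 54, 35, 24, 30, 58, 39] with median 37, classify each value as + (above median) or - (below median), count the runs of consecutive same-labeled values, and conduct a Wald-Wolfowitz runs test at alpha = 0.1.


Step 1: Compute median = 37; label A = above, B = below.
Labels in order: BAAABBAABBABBBAA  (n_A = 8, n_B = 8)
Step 2: Count runs R = 8.
Step 3: Under H0 (random ordering), E[R] = 2*n_A*n_B/(n_A+n_B) + 1 = 2*8*8/16 + 1 = 9.0000.
        Var[R] = 2*n_A*n_B*(2*n_A*n_B - n_A - n_B) / ((n_A+n_B)^2 * (n_A+n_B-1)) = 14336/3840 = 3.7333.
        SD[R] = 1.9322.
Step 4: Continuity-corrected z = (R + 0.5 - E[R]) / SD[R] = (8 + 0.5 - 9.0000) / 1.9322 = -0.2588.
Step 5: Two-sided p-value via normal approximation = 2*(1 - Phi(|z|)) = 0.795809.
Step 6: alpha = 0.1. fail to reject H0.

R = 8, z = -0.2588, p = 0.795809, fail to reject H0.


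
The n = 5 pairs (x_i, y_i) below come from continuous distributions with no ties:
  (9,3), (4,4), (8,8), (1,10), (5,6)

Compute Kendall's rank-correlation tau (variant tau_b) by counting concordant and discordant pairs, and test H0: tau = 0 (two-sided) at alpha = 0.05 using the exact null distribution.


Step 1: Enumerate the 10 unordered pairs (i,j) with i<j and classify each by sign(x_j-x_i) * sign(y_j-y_i).
  (1,2):dx=-5,dy=+1->D; (1,3):dx=-1,dy=+5->D; (1,4):dx=-8,dy=+7->D; (1,5):dx=-4,dy=+3->D
  (2,3):dx=+4,dy=+4->C; (2,4):dx=-3,dy=+6->D; (2,5):dx=+1,dy=+2->C; (3,4):dx=-7,dy=+2->D
  (3,5):dx=-3,dy=-2->C; (4,5):dx=+4,dy=-4->D
Step 2: C = 3, D = 7, total pairs = 10.
Step 3: tau = (C - D)/(n(n-1)/2) = (3 - 7)/10 = -0.400000.
Step 4: Exact two-sided p-value (enumerate n! = 120 permutations of y under H0): p = 0.483333.
Step 5: alpha = 0.05. fail to reject H0.

tau_b = -0.4000 (C=3, D=7), p = 0.483333, fail to reject H0.


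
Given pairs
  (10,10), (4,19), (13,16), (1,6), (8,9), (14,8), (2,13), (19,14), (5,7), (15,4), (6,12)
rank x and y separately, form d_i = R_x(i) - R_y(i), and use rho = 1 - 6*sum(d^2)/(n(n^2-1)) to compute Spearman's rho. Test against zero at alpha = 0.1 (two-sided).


Step 1: Rank x and y separately (midranks; no ties here).
rank(x): 10->7, 4->3, 13->8, 1->1, 8->6, 14->9, 2->2, 19->11, 5->4, 15->10, 6->5
rank(y): 10->6, 19->11, 16->10, 6->2, 9->5, 8->4, 13->8, 14->9, 7->3, 4->1, 12->7
Step 2: d_i = R_x(i) - R_y(i); compute d_i^2.
  (7-6)^2=1, (3-11)^2=64, (8-10)^2=4, (1-2)^2=1, (6-5)^2=1, (9-4)^2=25, (2-8)^2=36, (11-9)^2=4, (4-3)^2=1, (10-1)^2=81, (5-7)^2=4
sum(d^2) = 222.
Step 3: rho = 1 - 6*222 / (11*(11^2 - 1)) = 1 - 1332/1320 = -0.009091.
Step 4: Under H0, t = rho * sqrt((n-2)/(1-rho^2)) = -0.0273 ~ t(9).
Step 5: Two-sided p-value from the t-distribution with 9 df = 0.978837.
Step 6: alpha = 0.1. fail to reject H0.

rho = -0.0091, p = 0.978837, fail to reject H0 at alpha = 0.1.


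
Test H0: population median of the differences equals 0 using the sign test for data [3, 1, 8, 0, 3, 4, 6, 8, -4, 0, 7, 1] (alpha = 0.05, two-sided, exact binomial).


Step 1: Discard zero differences. Original n = 12; n_eff = number of nonzero differences = 10.
Nonzero differences (with sign): +3, +1, +8, +3, +4, +6, +8, -4, +7, +1
Step 2: Count signs: positive = 9, negative = 1.
Step 3: Under H0: P(positive) = 0.5, so the number of positives S ~ Bin(10, 0.5).
Step 4: Two-sided exact p-value = sum of Bin(10,0.5) probabilities at or below the observed probability = 0.021484.
Step 5: alpha = 0.05. reject H0.

n_eff = 10, pos = 9, neg = 1, p = 0.021484, reject H0.


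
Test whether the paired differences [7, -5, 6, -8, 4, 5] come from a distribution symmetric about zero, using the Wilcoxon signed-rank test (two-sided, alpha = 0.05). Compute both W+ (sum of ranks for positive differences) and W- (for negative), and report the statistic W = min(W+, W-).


Step 1: Drop any zero differences (none here) and take |d_i|.
|d| = [7, 5, 6, 8, 4, 5]
Step 2: Midrank |d_i| (ties get averaged ranks).
ranks: |7|->5, |5|->2.5, |6|->4, |8|->6, |4|->1, |5|->2.5
Step 3: Attach original signs; sum ranks with positive sign and with negative sign.
W+ = 5 + 4 + 1 + 2.5 = 12.5
W- = 2.5 + 6 = 8.5
(Check: W+ + W- = 21 should equal n(n+1)/2 = 21.)
Step 4: Test statistic W = min(W+, W-) = 8.5.
Step 5: Ties in |d|, so use the tie-corrected normal approximation.
        E[W] = n(n+1)/4 = 6*7/4 = 10.5.
        Tie groups: |d|=5 (t=2); sum(t^3 - t) = 6.
        Var[W] = n(n+1)(2n+1)/24 - sum(t^3-t)/48 = 546/24 - 6/48 = 22.625.
        z = (W - E[W]) / sqrt(Var[W]) = (8.5 - 10.5) / 4.7566 = -0.4205.
        Two-sided p = 2*Phi(z) = 0.674142.
Step 6: alpha = 0.05. fail to reject H0.

W+ = 12.5, W- = 8.5, W = min = 8.5, p = 0.674142, fail to reject H0.


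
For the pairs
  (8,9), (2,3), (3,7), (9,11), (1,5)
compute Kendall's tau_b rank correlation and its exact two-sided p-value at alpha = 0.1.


Step 1: Enumerate the 10 unordered pairs (i,j) with i<j and classify each by sign(x_j-x_i) * sign(y_j-y_i).
  (1,2):dx=-6,dy=-6->C; (1,3):dx=-5,dy=-2->C; (1,4):dx=+1,dy=+2->C; (1,5):dx=-7,dy=-4->C
  (2,3):dx=+1,dy=+4->C; (2,4):dx=+7,dy=+8->C; (2,5):dx=-1,dy=+2->D; (3,4):dx=+6,dy=+4->C
  (3,5):dx=-2,dy=-2->C; (4,5):dx=-8,dy=-6->C
Step 2: C = 9, D = 1, total pairs = 10.
Step 3: tau = (C - D)/(n(n-1)/2) = (9 - 1)/10 = 0.800000.
Step 4: Exact two-sided p-value (enumerate n! = 120 permutations of y under H0): p = 0.083333.
Step 5: alpha = 0.1. reject H0.

tau_b = 0.8000 (C=9, D=1), p = 0.083333, reject H0.


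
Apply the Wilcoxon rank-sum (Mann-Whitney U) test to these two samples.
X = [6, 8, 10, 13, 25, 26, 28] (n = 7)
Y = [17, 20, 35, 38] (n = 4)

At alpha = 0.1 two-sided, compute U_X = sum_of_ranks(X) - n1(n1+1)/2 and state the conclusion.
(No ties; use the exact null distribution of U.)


Step 1: Combine and sort all 11 observations; assign midranks.
sorted (value, group): (6,X), (8,X), (10,X), (13,X), (17,Y), (20,Y), (25,X), (26,X), (28,X), (35,Y), (38,Y)
ranks: 6->1, 8->2, 10->3, 13->4, 17->5, 20->6, 25->7, 26->8, 28->9, 35->10, 38->11
Step 2: Rank sum for X: R1 = 1 + 2 + 3 + 4 + 7 + 8 + 9 = 34.
Step 3: U_X = R1 - n1(n1+1)/2 = 34 - 7*8/2 = 34 - 28 = 6.
       U_Y = n1*n2 - U_X = 28 - 6 = 22.
Step 4: No ties, so the exact null distribution of U (based on enumerating the C(11,7) = 330 equally likely rank assignments) gives the two-sided p-value.
Step 5: p-value = 0.163636; compare to alpha = 0.1. fail to reject H0.

U_X = 6, p = 0.163636, fail to reject H0 at alpha = 0.1.


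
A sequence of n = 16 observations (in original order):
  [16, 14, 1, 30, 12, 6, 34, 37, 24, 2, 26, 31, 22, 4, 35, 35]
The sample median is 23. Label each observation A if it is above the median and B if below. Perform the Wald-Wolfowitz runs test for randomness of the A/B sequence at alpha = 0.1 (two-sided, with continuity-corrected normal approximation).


Step 1: Compute median = 23; label A = above, B = below.
Labels in order: BBBABBAAABAABBAA  (n_A = 8, n_B = 8)
Step 2: Count runs R = 8.
Step 3: Under H0 (random ordering), E[R] = 2*n_A*n_B/(n_A+n_B) + 1 = 2*8*8/16 + 1 = 9.0000.
        Var[R] = 2*n_A*n_B*(2*n_A*n_B - n_A - n_B) / ((n_A+n_B)^2 * (n_A+n_B-1)) = 14336/3840 = 3.7333.
        SD[R] = 1.9322.
Step 4: Continuity-corrected z = (R + 0.5 - E[R]) / SD[R] = (8 + 0.5 - 9.0000) / 1.9322 = -0.2588.
Step 5: Two-sided p-value via normal approximation = 2*(1 - Phi(|z|)) = 0.795809.
Step 6: alpha = 0.1. fail to reject H0.

R = 8, z = -0.2588, p = 0.795809, fail to reject H0.


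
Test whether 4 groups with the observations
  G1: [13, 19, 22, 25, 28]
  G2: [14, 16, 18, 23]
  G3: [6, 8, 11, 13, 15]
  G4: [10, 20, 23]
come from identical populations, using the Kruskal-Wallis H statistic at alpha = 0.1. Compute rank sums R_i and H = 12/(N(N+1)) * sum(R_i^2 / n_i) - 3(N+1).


Step 1: Combine all N = 17 observations and assign midranks.
sorted (value, group, rank): (6,G3,1), (8,G3,2), (10,G4,3), (11,G3,4), (13,G1,5.5), (13,G3,5.5), (14,G2,7), (15,G3,8), (16,G2,9), (18,G2,10), (19,G1,11), (20,G4,12), (22,G1,13), (23,G2,14.5), (23,G4,14.5), (25,G1,16), (28,G1,17)
Step 2: Sum ranks within each group.
R_1 = 62.5 (n_1 = 5)
R_2 = 40.5 (n_2 = 4)
R_3 = 20.5 (n_3 = 5)
R_4 = 29.5 (n_4 = 3)
Step 3: H = 12/(N(N+1)) * sum(R_i^2/n_i) - 3(N+1)
     = 12/(17*18) * (62.5^2/5 + 40.5^2/4 + 20.5^2/5 + 29.5^2/3) - 3*18
     = 0.039216 * 1565.45 - 54
     = 7.390033.
Step 4: Ties present; correction factor C = 1 - 12/(17^3 - 17) = 0.997549. Corrected H = 7.390033 / 0.997549 = 7.408190.
Step 5: Under H0, H ~ chi^2(3); p-value = 0.059965.
Step 6: alpha = 0.1. reject H0.

H = 7.4082, df = 3, p = 0.059965, reject H0.


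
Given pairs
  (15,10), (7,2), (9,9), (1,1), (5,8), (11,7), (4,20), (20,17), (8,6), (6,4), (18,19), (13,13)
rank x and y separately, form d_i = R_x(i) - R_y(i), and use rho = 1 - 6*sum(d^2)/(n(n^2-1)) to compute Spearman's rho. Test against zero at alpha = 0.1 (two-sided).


Step 1: Rank x and y separately (midranks; no ties here).
rank(x): 15->10, 7->5, 9->7, 1->1, 5->3, 11->8, 4->2, 20->12, 8->6, 6->4, 18->11, 13->9
rank(y): 10->8, 2->2, 9->7, 1->1, 8->6, 7->5, 20->12, 17->10, 6->4, 4->3, 19->11, 13->9
Step 2: d_i = R_x(i) - R_y(i); compute d_i^2.
  (10-8)^2=4, (5-2)^2=9, (7-7)^2=0, (1-1)^2=0, (3-6)^2=9, (8-5)^2=9, (2-12)^2=100, (12-10)^2=4, (6-4)^2=4, (4-3)^2=1, (11-11)^2=0, (9-9)^2=0
sum(d^2) = 140.
Step 3: rho = 1 - 6*140 / (12*(12^2 - 1)) = 1 - 840/1716 = 0.510490.
Step 4: Under H0, t = rho * sqrt((n-2)/(1-rho^2)) = 1.8774 ~ t(10).
Step 5: Two-sided p-value from the t-distribution with 10 df = 0.089914.
Step 6: alpha = 0.1. reject H0.

rho = 0.5105, p = 0.089914, reject H0 at alpha = 0.1.


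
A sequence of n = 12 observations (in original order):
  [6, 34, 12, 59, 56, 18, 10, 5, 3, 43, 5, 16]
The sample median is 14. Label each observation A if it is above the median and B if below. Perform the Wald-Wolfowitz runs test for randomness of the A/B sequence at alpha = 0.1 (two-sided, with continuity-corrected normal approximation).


Step 1: Compute median = 14; label A = above, B = below.
Labels in order: BABAAABBBABA  (n_A = 6, n_B = 6)
Step 2: Count runs R = 8.
Step 3: Under H0 (random ordering), E[R] = 2*n_A*n_B/(n_A+n_B) + 1 = 2*6*6/12 + 1 = 7.0000.
        Var[R] = 2*n_A*n_B*(2*n_A*n_B - n_A - n_B) / ((n_A+n_B)^2 * (n_A+n_B-1)) = 4320/1584 = 2.7273.
        SD[R] = 1.6514.
Step 4: Continuity-corrected z = (R - 0.5 - E[R]) / SD[R] = (8 - 0.5 - 7.0000) / 1.6514 = 0.3028.
Step 5: Two-sided p-value via normal approximation = 2*(1 - Phi(|z|)) = 0.762069.
Step 6: alpha = 0.1. fail to reject H0.

R = 8, z = 0.3028, p = 0.762069, fail to reject H0.


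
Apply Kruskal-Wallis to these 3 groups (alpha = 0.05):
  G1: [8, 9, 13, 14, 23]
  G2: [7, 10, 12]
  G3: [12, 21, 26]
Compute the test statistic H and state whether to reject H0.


Step 1: Combine all N = 11 observations and assign midranks.
sorted (value, group, rank): (7,G2,1), (8,G1,2), (9,G1,3), (10,G2,4), (12,G2,5.5), (12,G3,5.5), (13,G1,7), (14,G1,8), (21,G3,9), (23,G1,10), (26,G3,11)
Step 2: Sum ranks within each group.
R_1 = 30 (n_1 = 5)
R_2 = 10.5 (n_2 = 3)
R_3 = 25.5 (n_3 = 3)
Step 3: H = 12/(N(N+1)) * sum(R_i^2/n_i) - 3(N+1)
     = 12/(11*12) * (30^2/5 + 10.5^2/3 + 25.5^2/3) - 3*12
     = 0.090909 * 433.5 - 36
     = 3.409091.
Step 4: Ties present; correction factor C = 1 - 6/(11^3 - 11) = 0.995455. Corrected H = 3.409091 / 0.995455 = 3.424658.
Step 5: Under H0, H ~ chi^2(2); p-value = 0.180445.
Step 6: alpha = 0.05. fail to reject H0.

H = 3.4247, df = 2, p = 0.180445, fail to reject H0.


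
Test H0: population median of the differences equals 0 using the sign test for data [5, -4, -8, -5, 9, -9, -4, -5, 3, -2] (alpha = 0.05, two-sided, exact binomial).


Step 1: Discard zero differences. Original n = 10; n_eff = number of nonzero differences = 10.
Nonzero differences (with sign): +5, -4, -8, -5, +9, -9, -4, -5, +3, -2
Step 2: Count signs: positive = 3, negative = 7.
Step 3: Under H0: P(positive) = 0.5, so the number of positives S ~ Bin(10, 0.5).
Step 4: Two-sided exact p-value = sum of Bin(10,0.5) probabilities at or below the observed probability = 0.343750.
Step 5: alpha = 0.05. fail to reject H0.

n_eff = 10, pos = 3, neg = 7, p = 0.343750, fail to reject H0.


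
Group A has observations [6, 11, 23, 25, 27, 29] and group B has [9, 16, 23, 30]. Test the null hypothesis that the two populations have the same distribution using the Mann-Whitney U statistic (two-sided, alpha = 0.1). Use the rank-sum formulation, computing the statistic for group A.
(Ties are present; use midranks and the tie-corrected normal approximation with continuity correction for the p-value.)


Step 1: Combine and sort all 10 observations; assign midranks.
sorted (value, group): (6,X), (9,Y), (11,X), (16,Y), (23,X), (23,Y), (25,X), (27,X), (29,X), (30,Y)
ranks: 6->1, 9->2, 11->3, 16->4, 23->5.5, 23->5.5, 25->7, 27->8, 29->9, 30->10
Step 2: Rank sum for X: R1 = 1 + 3 + 5.5 + 7 + 8 + 9 = 33.5.
Step 3: U_X = R1 - n1(n1+1)/2 = 33.5 - 6*7/2 = 33.5 - 21 = 12.5.
       U_Y = n1*n2 - U_X = 24 - 12.5 = 11.5.
Step 4: Ties are present, so use the tie-corrected normal approximation (with continuity correction) for the p-value.
Step 5: p-value = 1.000000; compare to alpha = 0.1. fail to reject H0.

U_X = 12.5, p = 1.000000, fail to reject H0 at alpha = 0.1.


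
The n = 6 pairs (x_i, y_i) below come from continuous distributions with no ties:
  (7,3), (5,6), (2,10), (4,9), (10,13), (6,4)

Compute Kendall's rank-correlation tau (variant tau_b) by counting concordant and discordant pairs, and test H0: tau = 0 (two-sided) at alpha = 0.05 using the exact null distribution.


Step 1: Enumerate the 15 unordered pairs (i,j) with i<j and classify each by sign(x_j-x_i) * sign(y_j-y_i).
  (1,2):dx=-2,dy=+3->D; (1,3):dx=-5,dy=+7->D; (1,4):dx=-3,dy=+6->D; (1,5):dx=+3,dy=+10->C
  (1,6):dx=-1,dy=+1->D; (2,3):dx=-3,dy=+4->D; (2,4):dx=-1,dy=+3->D; (2,5):dx=+5,dy=+7->C
  (2,6):dx=+1,dy=-2->D; (3,4):dx=+2,dy=-1->D; (3,5):dx=+8,dy=+3->C; (3,6):dx=+4,dy=-6->D
  (4,5):dx=+6,dy=+4->C; (4,6):dx=+2,dy=-5->D; (5,6):dx=-4,dy=-9->C
Step 2: C = 5, D = 10, total pairs = 15.
Step 3: tau = (C - D)/(n(n-1)/2) = (5 - 10)/15 = -0.333333.
Step 4: Exact two-sided p-value (enumerate n! = 720 permutations of y under H0): p = 0.469444.
Step 5: alpha = 0.05. fail to reject H0.

tau_b = -0.3333 (C=5, D=10), p = 0.469444, fail to reject H0.


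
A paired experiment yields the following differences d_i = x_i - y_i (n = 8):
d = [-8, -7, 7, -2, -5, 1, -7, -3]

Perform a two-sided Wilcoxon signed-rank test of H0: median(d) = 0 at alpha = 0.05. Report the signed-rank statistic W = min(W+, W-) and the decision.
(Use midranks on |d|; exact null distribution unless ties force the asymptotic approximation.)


Step 1: Drop any zero differences (none here) and take |d_i|.
|d| = [8, 7, 7, 2, 5, 1, 7, 3]
Step 2: Midrank |d_i| (ties get averaged ranks).
ranks: |8|->8, |7|->6, |7|->6, |2|->2, |5|->4, |1|->1, |7|->6, |3|->3
Step 3: Attach original signs; sum ranks with positive sign and with negative sign.
W+ = 6 + 1 = 7
W- = 8 + 6 + 2 + 4 + 6 + 3 = 29
(Check: W+ + W- = 36 should equal n(n+1)/2 = 36.)
Step 4: Test statistic W = min(W+, W-) = 7.
Step 5: Ties in |d|, so use the tie-corrected normal approximation.
        E[W] = n(n+1)/4 = 8*9/4 = 18.
        Tie groups: |d|=7 (t=3); sum(t^3 - t) = 24.
        Var[W] = n(n+1)(2n+1)/24 - sum(t^3-t)/48 = 1224/24 - 24/48 = 50.5.
        z = (W - E[W]) / sqrt(Var[W]) = (7 - 18) / 7.1063 = -1.5479.
        Two-sided p = 2*Phi(z) = 0.121643.
Step 6: alpha = 0.05. fail to reject H0.

W+ = 7, W- = 29, W = min = 7, p = 0.121643, fail to reject H0.


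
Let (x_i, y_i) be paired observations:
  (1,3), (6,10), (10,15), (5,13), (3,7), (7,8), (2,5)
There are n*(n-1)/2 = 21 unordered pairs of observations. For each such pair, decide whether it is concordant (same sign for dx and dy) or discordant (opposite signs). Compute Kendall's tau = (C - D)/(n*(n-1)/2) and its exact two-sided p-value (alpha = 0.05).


Step 1: Enumerate the 21 unordered pairs (i,j) with i<j and classify each by sign(x_j-x_i) * sign(y_j-y_i).
  (1,2):dx=+5,dy=+7->C; (1,3):dx=+9,dy=+12->C; (1,4):dx=+4,dy=+10->C; (1,5):dx=+2,dy=+4->C
  (1,6):dx=+6,dy=+5->C; (1,7):dx=+1,dy=+2->C; (2,3):dx=+4,dy=+5->C; (2,4):dx=-1,dy=+3->D
  (2,5):dx=-3,dy=-3->C; (2,6):dx=+1,dy=-2->D; (2,7):dx=-4,dy=-5->C; (3,4):dx=-5,dy=-2->C
  (3,5):dx=-7,dy=-8->C; (3,6):dx=-3,dy=-7->C; (3,7):dx=-8,dy=-10->C; (4,5):dx=-2,dy=-6->C
  (4,6):dx=+2,dy=-5->D; (4,7):dx=-3,dy=-8->C; (5,6):dx=+4,dy=+1->C; (5,7):dx=-1,dy=-2->C
  (6,7):dx=-5,dy=-3->C
Step 2: C = 18, D = 3, total pairs = 21.
Step 3: tau = (C - D)/(n(n-1)/2) = (18 - 3)/21 = 0.714286.
Step 4: Exact two-sided p-value (enumerate n! = 5040 permutations of y under H0): p = 0.030159.
Step 5: alpha = 0.05. reject H0.

tau_b = 0.7143 (C=18, D=3), p = 0.030159, reject H0.


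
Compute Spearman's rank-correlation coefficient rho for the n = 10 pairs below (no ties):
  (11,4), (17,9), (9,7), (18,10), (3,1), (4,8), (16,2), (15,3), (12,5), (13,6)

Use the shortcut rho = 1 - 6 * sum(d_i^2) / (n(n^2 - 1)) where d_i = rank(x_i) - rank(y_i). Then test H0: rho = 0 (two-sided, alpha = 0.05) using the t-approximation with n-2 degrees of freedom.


Step 1: Rank x and y separately (midranks; no ties here).
rank(x): 11->4, 17->9, 9->3, 18->10, 3->1, 4->2, 16->8, 15->7, 12->5, 13->6
rank(y): 4->4, 9->9, 7->7, 10->10, 1->1, 8->8, 2->2, 3->3, 5->5, 6->6
Step 2: d_i = R_x(i) - R_y(i); compute d_i^2.
  (4-4)^2=0, (9-9)^2=0, (3-7)^2=16, (10-10)^2=0, (1-1)^2=0, (2-8)^2=36, (8-2)^2=36, (7-3)^2=16, (5-5)^2=0, (6-6)^2=0
sum(d^2) = 104.
Step 3: rho = 1 - 6*104 / (10*(10^2 - 1)) = 1 - 624/990 = 0.369697.
Step 4: Under H0, t = rho * sqrt((n-2)/(1-rho^2)) = 1.1254 ~ t(8).
Step 5: Two-sided p-value from the t-distribution with 8 df = 0.293050.
Step 6: alpha = 0.05. fail to reject H0.

rho = 0.3697, p = 0.293050, fail to reject H0 at alpha = 0.05.


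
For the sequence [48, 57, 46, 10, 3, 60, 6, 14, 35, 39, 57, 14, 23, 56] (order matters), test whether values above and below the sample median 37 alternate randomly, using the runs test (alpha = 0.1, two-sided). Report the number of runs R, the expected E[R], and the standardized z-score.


Step 1: Compute median = 37; label A = above, B = below.
Labels in order: AAABBABBBAABBA  (n_A = 7, n_B = 7)
Step 2: Count runs R = 7.
Step 3: Under H0 (random ordering), E[R] = 2*n_A*n_B/(n_A+n_B) + 1 = 2*7*7/14 + 1 = 8.0000.
        Var[R] = 2*n_A*n_B*(2*n_A*n_B - n_A - n_B) / ((n_A+n_B)^2 * (n_A+n_B-1)) = 8232/2548 = 3.2308.
        SD[R] = 1.7974.
Step 4: Continuity-corrected z = (R + 0.5 - E[R]) / SD[R] = (7 + 0.5 - 8.0000) / 1.7974 = -0.2782.
Step 5: Two-sided p-value via normal approximation = 2*(1 - Phi(|z|)) = 0.780879.
Step 6: alpha = 0.1. fail to reject H0.

R = 7, z = -0.2782, p = 0.780879, fail to reject H0.


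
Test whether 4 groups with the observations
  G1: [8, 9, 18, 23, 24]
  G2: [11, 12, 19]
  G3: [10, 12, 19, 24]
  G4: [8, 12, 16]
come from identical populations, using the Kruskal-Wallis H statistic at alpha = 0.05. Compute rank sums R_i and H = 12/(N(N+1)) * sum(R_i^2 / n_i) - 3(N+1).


Step 1: Combine all N = 15 observations and assign midranks.
sorted (value, group, rank): (8,G1,1.5), (8,G4,1.5), (9,G1,3), (10,G3,4), (11,G2,5), (12,G2,7), (12,G3,7), (12,G4,7), (16,G4,9), (18,G1,10), (19,G2,11.5), (19,G3,11.5), (23,G1,13), (24,G1,14.5), (24,G3,14.5)
Step 2: Sum ranks within each group.
R_1 = 42 (n_1 = 5)
R_2 = 23.5 (n_2 = 3)
R_3 = 37 (n_3 = 4)
R_4 = 17.5 (n_4 = 3)
Step 3: H = 12/(N(N+1)) * sum(R_i^2/n_i) - 3(N+1)
     = 12/(15*16) * (42^2/5 + 23.5^2/3 + 37^2/4 + 17.5^2/3) - 3*16
     = 0.050000 * 981.217 - 48
     = 1.060833.
Step 4: Ties present; correction factor C = 1 - 42/(15^3 - 15) = 0.987500. Corrected H = 1.060833 / 0.987500 = 1.074262.
Step 5: Under H0, H ~ chi^2(3); p-value = 0.783291.
Step 6: alpha = 0.05. fail to reject H0.

H = 1.0743, df = 3, p = 0.783291, fail to reject H0.


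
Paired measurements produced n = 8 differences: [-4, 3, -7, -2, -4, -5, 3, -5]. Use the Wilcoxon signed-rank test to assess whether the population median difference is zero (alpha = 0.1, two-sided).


Step 1: Drop any zero differences (none here) and take |d_i|.
|d| = [4, 3, 7, 2, 4, 5, 3, 5]
Step 2: Midrank |d_i| (ties get averaged ranks).
ranks: |4|->4.5, |3|->2.5, |7|->8, |2|->1, |4|->4.5, |5|->6.5, |3|->2.5, |5|->6.5
Step 3: Attach original signs; sum ranks with positive sign and with negative sign.
W+ = 2.5 + 2.5 = 5
W- = 4.5 + 8 + 1 + 4.5 + 6.5 + 6.5 = 31
(Check: W+ + W- = 36 should equal n(n+1)/2 = 36.)
Step 4: Test statistic W = min(W+, W-) = 5.
Step 5: Ties in |d|, so use the tie-corrected normal approximation.
        E[W] = n(n+1)/4 = 8*9/4 = 18.
        Tie groups: |d|=3 (t=2), |d|=4 (t=2), |d|=5 (t=2); sum(t^3 - t) = 18.
        Var[W] = n(n+1)(2n+1)/24 - sum(t^3-t)/48 = 1224/24 - 18/48 = 50.625.
        z = (W - E[W]) / sqrt(Var[W]) = (5 - 18) / 7.1151 = -1.8271.
        Two-sided p = 2*Phi(z) = 0.067686.
Step 6: alpha = 0.1. reject H0.

W+ = 5, W- = 31, W = min = 5, p = 0.067686, reject H0.
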